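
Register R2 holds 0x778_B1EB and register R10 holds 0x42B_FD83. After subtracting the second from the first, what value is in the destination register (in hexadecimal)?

Subtract column by column in base 16:
  B-3 → 8
  E-8 → 6
  1-D → 4 (borrow)
  B-F-1 → B (borrow)
  8-B-1 → C (borrow)
  7-2-1 → 4
  7-4 → 3

0x34CB468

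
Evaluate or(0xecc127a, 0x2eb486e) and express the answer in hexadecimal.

OR each hex digit independently (no carries):
  e|2=e, c|e=e, c|b=f, 1|4=5, 2|8=a, 7|6=7, a|e=e

0xeef5a7e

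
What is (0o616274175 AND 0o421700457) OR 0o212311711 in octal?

0o616274175 AND 0o421700457 = 0o400200055.
Then OR with 0o212311711.

0o612311755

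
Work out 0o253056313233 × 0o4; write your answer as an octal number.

0o1254271455154

Multiply each base-8 digit by 4, carrying:
  3×4 = 12 → write 4 carry 1
  3×4+1 = 13 → write 5 carry 1
  2×4+1 = 9 → write 1 carry 1
  3×4+1 = 13 → write 5 carry 1
  1×4+1 = 5 → write 5
  3×4 = 12 → write 4 carry 1
  6×4+1 = 25 → write 1 carry 3
  5×4+3 = 23 → write 7 carry 2
  0×4+2 = 2 → write 2
  3×4 = 12 → write 4 carry 1
  5×4+1 = 21 → write 5 carry 2
  2×4+2 = 10 → write 2 carry 1
  remaining carry: 1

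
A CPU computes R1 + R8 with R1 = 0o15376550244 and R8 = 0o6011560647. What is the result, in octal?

0o23410331113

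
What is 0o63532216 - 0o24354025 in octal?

Subtract column by column in base 8:
  6-5 → 1
  1-2 → 7 (borrow)
  2-0-1 → 1
  2-4 → 6 (borrow)
  3-5-1 → 5 (borrow)
  5-3-1 → 1
  3-4 → 7 (borrow)
  6-2-1 → 3

0o37156171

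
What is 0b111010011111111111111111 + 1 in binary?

The trailing 17 digits are 1 (max in base 2), so adding 1 cascades: they roll to 0 and the next digit up increments.

0b111010100000000000000000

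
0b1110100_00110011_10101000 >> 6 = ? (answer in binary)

0b11101000011001110

Right shift by 6: drop the 6 least-significant bits.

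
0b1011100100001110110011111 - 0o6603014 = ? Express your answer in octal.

0b1011100100001110110011111 = 0o134416637 in octal.
Subtract column by column in base 8:
  7-4 → 3
  3-1 → 2
  6-0 → 6
  6-3 → 3
  1-0 → 1
  4-6 → 6 (borrow)
  4-6-1 → 5 (borrow)
  3-0-1 → 2
  1-0 → 1

0o125613623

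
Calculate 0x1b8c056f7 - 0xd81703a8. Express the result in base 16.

0xe0a9534f

Subtract column by column in base 16:
  7-8 → f (borrow)
  f-a-1 → 4
  6-3 → 3
  5-0 → 5
  0-7 → 9 (borrow)
  c-1-1 → a
  8-8 → 0
  b-d → e (borrow)
  1-0-1 → 0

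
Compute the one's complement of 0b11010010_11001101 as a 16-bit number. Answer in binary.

Invert each bit: 1101001011001101 → 0010110100110010.

0b0010110100110010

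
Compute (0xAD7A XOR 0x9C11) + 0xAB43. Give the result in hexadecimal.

First 0xAD7A XOR 0x9C11 = 0x316B.
Add column by column in base 16, right to left:
  B+3 = E
  6+4 = A
  1+B = C
  3+A = D

0xDCAE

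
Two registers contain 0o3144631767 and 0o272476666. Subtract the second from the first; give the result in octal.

Subtract column by column in base 8:
  7-6 → 1
  6-6 → 0
  7-6 → 1
  1-6 → 3 (borrow)
  3-7-1 → 3 (borrow)
  6-4-1 → 1
  4-2 → 2
  4-7 → 5 (borrow)
  1-2-1 → 6 (borrow)
  3-0-1 → 2

0o2652133101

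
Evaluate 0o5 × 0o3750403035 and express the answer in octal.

0o23612417221

Multiply each base-8 digit by 5, carrying:
  5×5 = 25 → write 1 carry 3
  3×5+3 = 18 → write 2 carry 2
  0×5+2 = 2 → write 2
  3×5 = 15 → write 7 carry 1
  0×5+1 = 1 → write 1
  4×5 = 20 → write 4 carry 2
  0×5+2 = 2 → write 2
  5×5 = 25 → write 1 carry 3
  7×5+3 = 38 → write 6 carry 4
  3×5+4 = 19 → write 3 carry 2
  remaining carry: 2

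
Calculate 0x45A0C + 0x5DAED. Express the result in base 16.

0xA34F9

Add column by column in base 16, right to left:
  C+D = 9 carry 1
  0+E+1 = F
  A+A = 4 carry 1
  5+D+1 = 3 carry 1
  4+5+1 = A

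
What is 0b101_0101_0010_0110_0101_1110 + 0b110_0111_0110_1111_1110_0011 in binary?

Add column by column in base 2, right to left:
  0+1 = 1
  1+1 = 0 carry 1
  1+0+1 = 0 carry 1
  1+0+1 = 0 carry 1
  1+0+1 = 0 carry 1
  0+1+1 = 0 carry 1
  1+1+1 = 1 carry 1
  0+1+1 = 0 carry 1
  0+1+1 = 0 carry 1
  1+1+1 = 1 carry 1
  1+1+1 = 1 carry 1
  0+1+1 = 0 carry 1
  0+0+1 = 1
  1+1 = 0 carry 1
  0+1+1 = 0 carry 1
  0+0+1 = 1
  1+1 = 0 carry 1
  0+1+1 = 0 carry 1
  1+1+1 = 1 carry 1
  0+0+1 = 1
  1+0 = 1
  0+1 = 1
  1+1 = 0 carry 1
  final carry 1

0b101111001001011001000001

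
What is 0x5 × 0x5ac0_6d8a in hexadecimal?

0x1c5c223b2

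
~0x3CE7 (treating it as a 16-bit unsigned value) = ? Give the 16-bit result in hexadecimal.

Each hex digit d becomes F−d:
  3→C, C→3, E→1, 7→8

0xC318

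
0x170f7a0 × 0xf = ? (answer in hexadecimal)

0x159e8260

Multiply each base-16 digit by 15, carrying:
  0×15 = 0 → write 0
  a×15 = 150 → write 6 carry 9
  7×15+9 = 114 → write 2 carry 7
  f×15+7 = 232 → write 8 carry 14
  0×15+14 = 14 → write e
  7×15 = 105 → write 9 carry 6
  1×15+6 = 21 → write 5 carry 1
  remaining carry: 1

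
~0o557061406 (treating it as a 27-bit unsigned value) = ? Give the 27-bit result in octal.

0o220716371

Each oct digit d becomes 7−d:
  5→2, 5→2, 7→0, 0→7, 6→1, 1→6, 4→3, 0→7, 6→1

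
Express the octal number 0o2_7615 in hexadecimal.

Each octal digit is 3 bits: 2=010 7=111 6=110 1=001 5=101.
Group the bits into nibbles: 0010 1111 1000 1101 → 2F8D.

0x2F8D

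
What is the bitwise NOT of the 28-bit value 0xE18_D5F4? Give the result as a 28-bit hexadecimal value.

0x1E72A0B

Each hex digit d becomes F−d:
  E→1, 1→E, 8→7, D→2, 5→A, F→0, 4→B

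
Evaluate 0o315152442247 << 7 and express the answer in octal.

0o63232510451600

7 bits is not a whole number of base-8 digits; in binary: 11001101001101010100100010010100111 << 7 = 110011010011010101001000100101001110000000.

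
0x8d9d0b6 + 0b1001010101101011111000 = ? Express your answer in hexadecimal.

0x8ff2bae

0b1001010101101011111000 = 0x255af8 in hexadecimal.
Add column by column in base 16, right to left:
  6+8 = e
  b+f = a carry 1
  0+a+1 = b
  d+5 = 2 carry 1
  9+5+1 = f
  d+2 = f
  8+0 = 8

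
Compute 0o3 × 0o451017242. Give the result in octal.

0o1573055746

Multiply each base-8 digit by 3, carrying:
  2×3 = 6 → write 6
  4×3 = 12 → write 4 carry 1
  2×3+1 = 7 → write 7
  7×3 = 21 → write 5 carry 2
  1×3+2 = 5 → write 5
  0×3 = 0 → write 0
  1×3 = 3 → write 3
  5×3 = 15 → write 7 carry 1
  4×3+1 = 13 → write 5 carry 1
  remaining carry: 1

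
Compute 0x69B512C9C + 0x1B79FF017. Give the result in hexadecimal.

Add column by column in base 16, right to left:
  C+7 = 3 carry 1
  9+1+1 = B
  C+0 = C
  2+F = 1 carry 1
  1+F+1 = 1 carry 1
  5+9+1 = F
  B+7 = 2 carry 1
  9+B+1 = 5 carry 1
  6+1+1 = 8

0x852F11CB3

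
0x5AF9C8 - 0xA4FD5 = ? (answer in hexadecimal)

0x50A9F3

Subtract column by column in base 16:
  8-5 → 3
  C-D → F (borrow)
  9-F-1 → 9 (borrow)
  F-4-1 → A
  A-A → 0
  5-0 → 5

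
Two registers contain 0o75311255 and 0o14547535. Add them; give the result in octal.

0o112061012

Add column by column in base 8, right to left:
  5+5 = 2 carry 1
  5+3+1 = 1 carry 1
  2+5+1 = 0 carry 1
  1+7+1 = 1 carry 1
  1+4+1 = 6
  3+5 = 0 carry 1
  5+4+1 = 2 carry 1
  7+1+1 = 1 carry 1
  final carry 1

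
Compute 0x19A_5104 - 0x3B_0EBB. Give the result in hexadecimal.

0x15F4249

Subtract column by column in base 16:
  4-B → 9 (borrow)
  0-B-1 → 4 (borrow)
  1-E-1 → 2 (borrow)
  5-0-1 → 4
  A-B → F (borrow)
  9-3-1 → 5
  1-0 → 1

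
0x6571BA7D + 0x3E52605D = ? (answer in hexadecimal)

0xA3C41ADA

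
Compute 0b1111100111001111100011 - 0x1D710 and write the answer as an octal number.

0o17116323

0b1111100111001111100011 = 0o17471743 in octal.
0x1D710 = 0o353420 in octal.
Subtract column by column in base 8:
  3-0 → 3
  4-2 → 2
  7-4 → 3
  1-3 → 6 (borrow)
  7-5-1 → 1
  4-3 → 1
  7-0 → 7
  1-0 → 1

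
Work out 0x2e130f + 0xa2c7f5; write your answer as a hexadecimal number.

0xd0db04

Add column by column in base 16, right to left:
  f+5 = 4 carry 1
  0+f+1 = 0 carry 1
  3+7+1 = b
  1+c = d
  e+2 = 0 carry 1
  2+a+1 = d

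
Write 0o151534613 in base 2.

0b1101001101011100110001011

Each octal digit is 3 bits: 1=001 5=101 1=001 5=101 3=011 4=100 6=110 1=001 3=011.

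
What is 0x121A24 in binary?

Expand each hex digit to 4 bits: 1=0001 2=0010 1=0001 A=1010 2=0010 4=0100.

0b100100001101000100100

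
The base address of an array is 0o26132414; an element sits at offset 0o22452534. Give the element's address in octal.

Add column by column in base 8, right to left:
  4+4 = 0 carry 1
  1+3+1 = 5
  4+5 = 1 carry 1
  2+2+1 = 5
  3+5 = 0 carry 1
  1+4+1 = 6
  6+2 = 0 carry 1
  2+2+1 = 5

0o50605150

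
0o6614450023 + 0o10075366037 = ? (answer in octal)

0o16712036062

Add column by column in base 8, right to left:
  3+7 = 2 carry 1
  2+3+1 = 6
  0+0 = 0
  0+6 = 6
  5+6 = 3 carry 1
  4+3+1 = 0 carry 1
  4+5+1 = 2 carry 1
  1+7+1 = 1 carry 1
  6+0+1 = 7
  6+0 = 6
  0+1 = 1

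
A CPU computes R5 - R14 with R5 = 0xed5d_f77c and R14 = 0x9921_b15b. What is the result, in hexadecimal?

0x543c4621

Subtract column by column in base 16:
  c-b → 1
  7-5 → 2
  7-1 → 6
  f-b → 4
  d-1 → c
  5-2 → 3
  d-9 → 4
  e-9 → 5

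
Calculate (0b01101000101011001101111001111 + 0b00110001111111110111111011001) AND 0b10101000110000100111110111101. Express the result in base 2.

0b10001000100000000101110101000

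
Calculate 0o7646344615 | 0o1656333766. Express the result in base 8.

0o7656377777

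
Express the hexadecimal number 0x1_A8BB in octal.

0o324273

Expand each hex digit to 4 bits: 1=0001 A=1010 8=1000 B=1011 B=1011.
Group the bits in threes: 011 010 100 010 111 011 → 324273.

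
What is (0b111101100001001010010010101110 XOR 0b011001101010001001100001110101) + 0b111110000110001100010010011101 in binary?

First 0b111101100001001010010010101110 XOR 0b011001101010001001100001110101 = 0b100100001011000011110011011011.
Add column by column in base 2, right to left:
  1+1 = 0 carry 1
  1+0+1 = 0 carry 1
  0+1+1 = 0 carry 1
  1+1+1 = 1 carry 1
  1+1+1 = 1 carry 1
  0+0+1 = 1
  1+0 = 1
  1+1 = 0 carry 1
  0+0+1 = 1
  0+0 = 0
  1+1 = 0 carry 1
  1+0+1 = 0 carry 1
  1+0+1 = 0 carry 1
  1+0+1 = 0 carry 1
  0+1+1 = 0 carry 1
  0+1+1 = 0 carry 1
  0+0+1 = 1
  0+0 = 0
  1+0 = 1
  1+1 = 0 carry 1
  0+1+1 = 0 carry 1
  1+0+1 = 0 carry 1
  0+0+1 = 1
  0+0 = 0
  0+0 = 0
  0+1 = 1
  1+1 = 0 carry 1
  0+1+1 = 0 carry 1
  0+1+1 = 0 carry 1
  1+1+1 = 1 carry 1
  final carry 1

0b1100010010001010000000101111000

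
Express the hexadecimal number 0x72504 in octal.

0o1622404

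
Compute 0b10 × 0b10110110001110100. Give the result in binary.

Multiply each base-2 digit by 2, carrying:
  0×2 = 0 → write 0
  0×2 = 0 → write 0
  1×2 = 2 → write 0 carry 1
  0×2+1 = 1 → write 1
  1×2 = 2 → write 0 carry 1
  1×2+1 = 3 → write 1 carry 1
  1×2+1 = 3 → write 1 carry 1
  0×2+1 = 1 → write 1
  0×2 = 0 → write 0
  0×2 = 0 → write 0
  1×2 = 2 → write 0 carry 1
  1×2+1 = 3 → write 1 carry 1
  0×2+1 = 1 → write 1
  1×2 = 2 → write 0 carry 1
  1×2+1 = 3 → write 1 carry 1
  0×2+1 = 1 → write 1
  1×2 = 2 → write 0 carry 1
  remaining carry: 1

0b101101100011101000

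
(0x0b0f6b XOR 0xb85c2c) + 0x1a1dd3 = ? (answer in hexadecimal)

0xcd711a

First 0x0b0f6b XOR 0xb85c2c = 0xb35347.
Add column by column in base 16, right to left:
  7+3 = a
  4+d = 1 carry 1
  3+d+1 = 1 carry 1
  5+1+1 = 7
  3+a = d
  b+1 = c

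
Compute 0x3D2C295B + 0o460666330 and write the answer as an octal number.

0o10173713063

0x3D2C295B = 0o7513024533 in octal.
Add column by column in base 8, right to left:
  3+0 = 3
  3+3 = 6
  5+3 = 0 carry 1
  4+6+1 = 3 carry 1
  2+6+1 = 1 carry 1
  0+6+1 = 7
  3+0 = 3
  1+6 = 7
  5+4 = 1 carry 1
  7+0+1 = 0 carry 1
  final carry 1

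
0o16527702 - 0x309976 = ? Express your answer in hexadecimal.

0xa164c

0o16527702 = 0x3aafc2 in hexadecimal.
Subtract column by column in base 16:
  2-6 → c (borrow)
  c-7-1 → 4
  f-9 → 6
  a-9 → 1
  a-0 → a
  3-3 → 0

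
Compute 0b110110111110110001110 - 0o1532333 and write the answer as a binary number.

0o1532333 = 0b1101011010011011011 in binary.
Subtract column by column in base 2:
  0-1 → 1 (borrow)
  1-1-1 → 1 (borrow)
  1-0-1 → 0
  1-1 → 0
  0-1 → 1 (borrow)
  0-0-1 → 1 (borrow)
  0-1-1 → 0 (borrow)
  1-1-1 → 1 (borrow)
  1-0-1 → 0
  0-0 → 0
  1-1 → 0
  1-0 → 1
  1-1 → 0
  1-1 → 0
  1-0 → 1
  0-1 → 1 (borrow)
  1-0-1 → 0
  1-1 → 0
  0-1 → 1 (borrow)
  1-0-1 → 0
  1-0 → 1

0b101001100100010110011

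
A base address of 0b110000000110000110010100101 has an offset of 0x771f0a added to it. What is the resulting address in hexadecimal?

0b110000000110000110010100101 = 0x6030ca5 in hexadecimal.
Add column by column in base 16, right to left:
  5+a = f
  a+0 = a
  c+f = b carry 1
  0+1+1 = 2
  3+7 = a
  0+7 = 7
  6+0 = 6

0x67a2baf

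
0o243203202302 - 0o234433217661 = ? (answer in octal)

0o6547762421

Subtract column by column in base 8:
  2-1 → 1
  0-6 → 2 (borrow)
  3-6-1 → 4 (borrow)
  2-7-1 → 2 (borrow)
  0-1-1 → 6 (borrow)
  2-2-1 → 7 (borrow)
  3-3-1 → 7 (borrow)
  0-3-1 → 4 (borrow)
  2-4-1 → 5 (borrow)
  3-4-1 → 6 (borrow)
  4-3-1 → 0
  2-2 → 0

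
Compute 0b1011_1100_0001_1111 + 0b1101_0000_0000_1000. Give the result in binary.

0b11000110000100111

Add column by column in base 2, right to left:
  1+0 = 1
  1+0 = 1
  1+0 = 1
  1+1 = 0 carry 1
  1+0+1 = 0 carry 1
  0+0+1 = 1
  0+0 = 0
  0+0 = 0
  0+0 = 0
  0+0 = 0
  1+0 = 1
  1+0 = 1
  1+1 = 0 carry 1
  1+0+1 = 0 carry 1
  0+1+1 = 0 carry 1
  1+1+1 = 1 carry 1
  final carry 1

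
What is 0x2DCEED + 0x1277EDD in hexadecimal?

0x1554DCA

Add column by column in base 16, right to left:
  D+D = A carry 1
  E+D+1 = C carry 1
  E+E+1 = D carry 1
  C+7+1 = 4 carry 1
  D+7+1 = 5 carry 1
  2+2+1 = 5
  0+1 = 1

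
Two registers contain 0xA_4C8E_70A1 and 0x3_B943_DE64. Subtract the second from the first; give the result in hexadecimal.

Subtract column by column in base 16:
  1-4 → D (borrow)
  A-6-1 → 3
  0-E → 2 (borrow)
  7-D-1 → 9 (borrow)
  E-3-1 → A
  8-4 → 4
  C-9 → 3
  4-B → 9 (borrow)
  A-3-1 → 6

0x6934A923D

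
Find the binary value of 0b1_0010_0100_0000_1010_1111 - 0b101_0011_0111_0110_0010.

Subtract column by column in base 2:
  1-0 → 1
  1-1 → 0
  1-0 → 1
  1-0 → 1
  0-0 → 0
  1-1 → 0
  0-1 → 1 (borrow)
  1-0-1 → 0
  0-1 → 1 (borrow)
  0-1-1 → 0 (borrow)
  0-1-1 → 0 (borrow)
  0-0-1 → 1 (borrow)
  0-1-1 → 0 (borrow)
  0-1-1 → 0 (borrow)
  1-0-1 → 0
  0-0 → 0
  0-1 → 1 (borrow)
  1-0-1 → 0
  0-1 → 1 (borrow)
  0-0-1 → 1 (borrow)
  1-0-1 → 0

0b11010000100101001101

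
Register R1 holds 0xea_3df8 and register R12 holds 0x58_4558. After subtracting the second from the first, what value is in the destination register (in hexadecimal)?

Subtract column by column in base 16:
  8-8 → 0
  f-5 → a
  d-5 → 8
  3-4 → f (borrow)
  a-8-1 → 1
  e-5 → 9

0x91f8a0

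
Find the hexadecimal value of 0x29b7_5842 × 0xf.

Multiply each base-16 digit by 15, carrying:
  2×15 = 30 → write e carry 1
  4×15+1 = 61 → write d carry 3
  8×15+3 = 123 → write b carry 7
  5×15+7 = 82 → write 2 carry 5
  7×15+5 = 110 → write e carry 6
  b×15+6 = 171 → write b carry 10
  9×15+10 = 145 → write 1 carry 9
  2×15+9 = 39 → write 7 carry 2
  remaining carry: 2

0x271be2bde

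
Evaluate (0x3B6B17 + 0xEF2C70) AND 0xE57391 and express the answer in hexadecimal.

Add column by column in base 16, right to left:
  7+0 = 7
  1+7 = 8
  B+C = 7 carry 1
  6+2+1 = 9
  B+F = A carry 1
  3+E+1 = 2 carry 1
  final carry 1
Sum = 0x12A9787; now AND with 0xE57391:
  1&0=0, 2&E=2, A&5=0, 9&7=1, 7&3=3, 8&9=8, 7&1=1

0x201381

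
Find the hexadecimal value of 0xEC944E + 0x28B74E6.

0x3780934

Add column by column in base 16, right to left:
  E+6 = 4 carry 1
  4+E+1 = 3 carry 1
  4+4+1 = 9
  9+7 = 0 carry 1
  C+B+1 = 8 carry 1
  E+8+1 = 7 carry 1
  0+2+1 = 3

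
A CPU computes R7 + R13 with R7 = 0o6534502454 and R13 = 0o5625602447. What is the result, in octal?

Add column by column in base 8, right to left:
  4+7 = 3 carry 1
  5+4+1 = 2 carry 1
  4+4+1 = 1 carry 1
  2+2+1 = 5
  0+0 = 0
  5+6 = 3 carry 1
  4+5+1 = 2 carry 1
  3+2+1 = 6
  5+6 = 3 carry 1
  6+5+1 = 4 carry 1
  final carry 1

0o14362305123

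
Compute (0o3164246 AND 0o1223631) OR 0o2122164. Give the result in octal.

0o3122364

0o3164246 AND 0o1223631 = 0o1020200.
Then OR with 0o2122164.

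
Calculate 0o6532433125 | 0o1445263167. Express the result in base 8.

0o7577673167

OR each oct digit independently (no carries):
  6|1=7, 5|4=5, 3|4=7, 2|5=7, 4|2=6, 3|6=7, 3|3=3, 1|1=1, 2|6=6, 5|7=7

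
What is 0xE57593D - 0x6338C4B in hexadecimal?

0x823CCF2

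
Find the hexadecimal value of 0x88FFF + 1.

0x89000

The trailing 3 digits are F (max in base 16), so adding 1 cascades: they roll to 0 and the next digit up increments.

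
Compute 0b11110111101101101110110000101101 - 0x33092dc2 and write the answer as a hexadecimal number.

0b11110111101101101110110000101101 = 0xf7b6ec2d in hexadecimal.
Subtract column by column in base 16:
  d-2 → b
  2-c → 6 (borrow)
  c-d-1 → e (borrow)
  e-2-1 → b
  6-9 → d (borrow)
  b-0-1 → a
  7-3 → 4
  f-3 → c

0xc4adbe6b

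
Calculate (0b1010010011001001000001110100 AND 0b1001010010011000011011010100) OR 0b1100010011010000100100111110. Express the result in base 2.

0b1010010011001001000001110100 AND 0b1001010010011000011011010100 = 0b1000010010001000000001010100.
Then OR with 0b1100010011010000100100111110.

0b1100010011011000100101111110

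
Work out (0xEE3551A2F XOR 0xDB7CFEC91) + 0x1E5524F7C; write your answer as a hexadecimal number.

First 0xEE3551A2F XOR 0xDB7CFEC91 = 0x3549AF6BE.
Add column by column in base 16, right to left:
  E+C = A carry 1
  B+7+1 = 3 carry 1
  6+F+1 = 6 carry 1
  F+4+1 = 4 carry 1
  A+2+1 = D
  9+5 = E
  4+5 = 9
  5+E = 3 carry 1
  3+1+1 = 5

0x539ED463A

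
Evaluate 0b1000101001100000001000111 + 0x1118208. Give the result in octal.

0b1000101001100000001000111 = 0o105140107 in octal.
0x1118208 = 0o104301010 in octal.
Add column by column in base 8, right to left:
  7+0 = 7
  0+1 = 1
  1+0 = 1
  0+1 = 1
  4+0 = 4
  1+3 = 4
  5+4 = 1 carry 1
  0+0+1 = 1
  1+1 = 2

0o211441117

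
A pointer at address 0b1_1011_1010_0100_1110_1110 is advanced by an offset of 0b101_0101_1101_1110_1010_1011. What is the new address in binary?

Add column by column in base 2, right to left:
  0+1 = 1
  1+1 = 0 carry 1
  1+0+1 = 0 carry 1
  1+1+1 = 1 carry 1
  0+0+1 = 1
  1+1 = 0 carry 1
  1+0+1 = 0 carry 1
  1+1+1 = 1 carry 1
  0+0+1 = 1
  0+1 = 1
  1+1 = 0 carry 1
  0+1+1 = 0 carry 1
  0+1+1 = 0 carry 1
  1+0+1 = 0 carry 1
  0+1+1 = 0 carry 1
  1+1+1 = 1 carry 1
  1+1+1 = 1 carry 1
  1+0+1 = 0 carry 1
  0+1+1 = 0 carry 1
  1+0+1 = 0 carry 1
  1+1+1 = 1 carry 1
  0+0+1 = 1
  0+1 = 1

0b11100011000001110011001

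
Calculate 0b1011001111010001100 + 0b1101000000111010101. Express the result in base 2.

0b11000010000001100001

Add column by column in base 2, right to left:
  0+1 = 1
  0+0 = 0
  1+1 = 0 carry 1
  1+0+1 = 0 carry 1
  0+1+1 = 0 carry 1
  0+0+1 = 1
  0+1 = 1
  1+1 = 0 carry 1
  0+1+1 = 0 carry 1
  1+0+1 = 0 carry 1
  1+0+1 = 0 carry 1
  1+0+1 = 0 carry 1
  1+0+1 = 0 carry 1
  0+0+1 = 1
  0+0 = 0
  1+1 = 0 carry 1
  1+0+1 = 0 carry 1
  0+1+1 = 0 carry 1
  1+1+1 = 1 carry 1
  final carry 1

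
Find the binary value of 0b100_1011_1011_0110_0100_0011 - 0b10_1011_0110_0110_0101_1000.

Subtract column by column in base 2:
  1-0 → 1
  1-0 → 1
  0-0 → 0
  0-1 → 1 (borrow)
  0-1-1 → 0 (borrow)
  0-0-1 → 1 (borrow)
  1-1-1 → 1 (borrow)
  0-0-1 → 1 (borrow)
  0-0-1 → 1 (borrow)
  1-1-1 → 1 (borrow)
  1-1-1 → 1 (borrow)
  0-0-1 → 1 (borrow)
  1-0-1 → 0
  1-1 → 0
  0-1 → 1 (borrow)
  1-0-1 → 0
  1-1 → 0
  1-1 → 0
  0-0 → 0
  1-1 → 0
  0-0 → 0
  0-1 → 1 (borrow)
  1-0-1 → 0

0b1000000100111111101011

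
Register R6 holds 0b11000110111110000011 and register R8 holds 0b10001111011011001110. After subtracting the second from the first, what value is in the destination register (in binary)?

0b110111100010110101

Subtract column by column in base 2:
  1-0 → 1
  1-1 → 0
  0-1 → 1 (borrow)
  0-1-1 → 0 (borrow)
  0-0-1 → 1 (borrow)
  0-0-1 → 1 (borrow)
  0-1-1 → 0 (borrow)
  1-1-1 → 1 (borrow)
  1-0-1 → 0
  1-1 → 0
  1-1 → 0
  1-0 → 1
  0-1 → 1 (borrow)
  1-1-1 → 1 (borrow)
  1-1-1 → 1 (borrow)
  0-1-1 → 0 (borrow)
  0-0-1 → 1 (borrow)
  0-0-1 → 1 (borrow)
  1-0-1 → 0
  1-1 → 0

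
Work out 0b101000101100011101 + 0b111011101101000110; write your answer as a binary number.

0b1100100011001100011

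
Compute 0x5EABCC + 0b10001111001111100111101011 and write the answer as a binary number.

0b10100110111010010110110111

0x5EABCC = 0b10111101010101111001100 in binary.
Add column by column in base 2, right to left:
  0+1 = 1
  0+1 = 1
  1+0 = 1
  1+1 = 0 carry 1
  0+0+1 = 1
  0+1 = 1
  1+1 = 0 carry 1
  1+1+1 = 1 carry 1
  1+1+1 = 1 carry 1
  1+0+1 = 0 carry 1
  0+0+1 = 1
  1+1 = 0 carry 1
  0+1+1 = 0 carry 1
  1+1+1 = 1 carry 1
  0+1+1 = 0 carry 1
  1+1+1 = 1 carry 1
  0+0+1 = 1
  1+0 = 1
  1+1 = 0 carry 1
  1+1+1 = 1 carry 1
  1+1+1 = 1 carry 1
  0+1+1 = 0 carry 1
  1+0+1 = 0 carry 1
  0+0+1 = 1
  0+0 = 0
  0+1 = 1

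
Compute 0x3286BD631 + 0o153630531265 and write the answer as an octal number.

0o320663504346

0x3286BD631 = 0o145032753061 in octal.
Add column by column in base 8, right to left:
  1+5 = 6
  6+6 = 4 carry 1
  0+2+1 = 3
  3+1 = 4
  5+3 = 0 carry 1
  7+5+1 = 5 carry 1
  2+0+1 = 3
  3+3 = 6
  0+6 = 6
  5+3 = 0 carry 1
  4+5+1 = 2 carry 1
  1+1+1 = 3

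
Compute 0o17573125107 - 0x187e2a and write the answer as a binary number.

0b1111101110101000010110000011101

0o17573125107 = 0b1111101111011001010101001000111 in binary.
0x187e2a = 0b110000111111000101010 in binary.
Subtract column by column in base 2:
  1-0 → 1
  1-1 → 0
  1-0 → 1
  0-1 → 1 (borrow)
  0-0-1 → 1 (borrow)
  0-1-1 → 0 (borrow)
  1-0-1 → 0
  0-0 → 0
  0-0 → 0
  1-1 → 0
  0-1 → 1 (borrow)
  1-1-1 → 1 (borrow)
  0-1-1 → 0 (borrow)
  1-1-1 → 1 (borrow)
  0-1-1 → 0 (borrow)
  1-0-1 → 0
  0-0 → 0
  0-0 → 0
  1-0 → 1
  1-1 → 0
  0-1 → 1 (borrow)
  1-0-1 → 0
  1-0 → 1
  1-0 → 1
  1-0 → 1
  0-0 → 0
  1-0 → 1
  1-0 → 1
  1-0 → 1
  1-0 → 1
  1-0 → 1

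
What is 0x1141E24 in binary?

0b1000101000001111000100100

Expand each hex digit to 4 bits: 1=0001 1=0001 4=0100 1=0001 E=1110 2=0010 4=0100.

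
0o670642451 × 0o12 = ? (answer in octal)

0o10470131632

Multiply each base-8 digit by 10, carrying:
  1×10 = 10 → write 2 carry 1
  5×10+1 = 51 → write 3 carry 6
  4×10+6 = 46 → write 6 carry 5
  2×10+5 = 25 → write 1 carry 3
  4×10+3 = 43 → write 3 carry 5
  6×10+5 = 65 → write 1 carry 8
  0×10+8 = 8 → write 0 carry 1
  7×10+1 = 71 → write 7 carry 8
  6×10+8 = 68 → write 4 carry 8
  remaining carry: 10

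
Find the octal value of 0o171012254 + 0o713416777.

Add column by column in base 8, right to left:
  4+7 = 3 carry 1
  5+7+1 = 5 carry 1
  2+7+1 = 2 carry 1
  2+6+1 = 1 carry 1
  1+1+1 = 3
  0+4 = 4
  1+3 = 4
  7+1 = 0 carry 1
  1+7+1 = 1 carry 1
  final carry 1

0o1104431253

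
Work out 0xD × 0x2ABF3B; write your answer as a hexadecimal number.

0x22BB5FF

Multiply each base-16 digit by 13, carrying:
  B×13 = 143 → write F carry 8
  3×13+8 = 47 → write F carry 2
  F×13+2 = 197 → write 5 carry 12
  B×13+12 = 155 → write B carry 9
  A×13+9 = 139 → write B carry 8
  2×13+8 = 34 → write 2 carry 2
  remaining carry: 2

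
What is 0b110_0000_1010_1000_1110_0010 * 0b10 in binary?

0b110000010101000111000100

Multiply each base-2 digit by 2, carrying:
  0×2 = 0 → write 0
  1×2 = 2 → write 0 carry 1
  0×2+1 = 1 → write 1
  0×2 = 0 → write 0
  0×2 = 0 → write 0
  1×2 = 2 → write 0 carry 1
  1×2+1 = 3 → write 1 carry 1
  1×2+1 = 3 → write 1 carry 1
  0×2+1 = 1 → write 1
  0×2 = 0 → write 0
  0×2 = 0 → write 0
  1×2 = 2 → write 0 carry 1
  0×2+1 = 1 → write 1
  1×2 = 2 → write 0 carry 1
  0×2+1 = 1 → write 1
  1×2 = 2 → write 0 carry 1
  0×2+1 = 1 → write 1
  0×2 = 0 → write 0
  0×2 = 0 → write 0
  0×2 = 0 → write 0
  0×2 = 0 → write 0
  1×2 = 2 → write 0 carry 1
  1×2+1 = 3 → write 1 carry 1
  remaining carry: 1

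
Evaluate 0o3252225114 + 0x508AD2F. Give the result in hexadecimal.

0x1FB1D77B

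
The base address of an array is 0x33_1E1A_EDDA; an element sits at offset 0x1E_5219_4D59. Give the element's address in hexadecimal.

Add column by column in base 16, right to left:
  A+9 = 3 carry 1
  D+5+1 = 3 carry 1
  D+D+1 = B carry 1
  E+4+1 = 3 carry 1
  A+9+1 = 4 carry 1
  1+1+1 = 3
  E+2 = 0 carry 1
  1+5+1 = 7
  3+E = 1 carry 1
  3+1+1 = 5

0x5170343B33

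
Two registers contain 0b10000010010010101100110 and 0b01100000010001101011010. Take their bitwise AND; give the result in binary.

0b00000000010000101000010

AND bit by bit (1 only where both bits are 1):
  10000010010010101100110
& 01100000010001101011010
= 00000000010000101000010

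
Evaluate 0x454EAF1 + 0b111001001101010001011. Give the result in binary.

0b100011100011000010101111100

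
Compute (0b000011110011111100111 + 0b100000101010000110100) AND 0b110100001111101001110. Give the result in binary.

0b100100001110000001010

Add column by column in base 2, right to left:
  1+0 = 1
  1+0 = 1
  1+1 = 0 carry 1
  0+0+1 = 1
  0+1 = 1
  1+1 = 0 carry 1
  1+0+1 = 0 carry 1
  1+0+1 = 0 carry 1
  1+0+1 = 0 carry 1
  1+0+1 = 0 carry 1
  1+1+1 = 1 carry 1
  0+0+1 = 1
  0+1 = 1
  1+0 = 1
  1+1 = 0 carry 1
  1+0+1 = 0 carry 1
  1+0+1 = 0 carry 1
  0+0+1 = 1
  0+0 = 0
  0+0 = 0
  0+1 = 1
Sum = 0b100100011110000011011; now AND with 0b110100001111101001110:
  100100011110000011011
& 110100001111101001110
= 100100001110000001010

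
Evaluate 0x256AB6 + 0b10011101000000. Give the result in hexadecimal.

0x2591F6

0b10011101000000 = 0x2740 in hexadecimal.
Add column by column in base 16, right to left:
  6+0 = 6
  B+4 = F
  A+7 = 1 carry 1
  6+2+1 = 9
  5+0 = 5
  2+0 = 2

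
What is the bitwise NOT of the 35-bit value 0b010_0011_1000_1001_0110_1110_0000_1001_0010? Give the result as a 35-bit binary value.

Invert each bit: 01000111000100101101110000010010010 → 10111000111011010010001111101101101.

0b10111000111011010010001111101101101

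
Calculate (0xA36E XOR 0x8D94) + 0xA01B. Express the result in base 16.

First 0xA36E XOR 0x8D94 = 0x2EFA.
Add column by column in base 16, right to left:
  A+B = 5 carry 1
  F+1+1 = 1 carry 1
  E+0+1 = F
  2+A = C

0xCF15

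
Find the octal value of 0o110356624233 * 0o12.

0o1324523713016

Multiply each base-8 digit by 10, carrying:
  3×10 = 30 → write 6 carry 3
  3×10+3 = 33 → write 1 carry 4
  2×10+4 = 24 → write 0 carry 3
  4×10+3 = 43 → write 3 carry 5
  2×10+5 = 25 → write 1 carry 3
  6×10+3 = 63 → write 7 carry 7
  6×10+7 = 67 → write 3 carry 8
  5×10+8 = 58 → write 2 carry 7
  3×10+7 = 37 → write 5 carry 4
  0×10+4 = 4 → write 4
  1×10 = 10 → write 2 carry 1
  1×10+1 = 11 → write 3 carry 1
  remaining carry: 1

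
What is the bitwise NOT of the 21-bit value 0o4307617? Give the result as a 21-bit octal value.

0o3470160

Each oct digit d becomes 7−d:
  4→3, 3→4, 0→7, 7→0, 6→1, 1→6, 7→0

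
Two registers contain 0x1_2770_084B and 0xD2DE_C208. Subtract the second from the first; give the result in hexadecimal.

Subtract column by column in base 16:
  B-8 → 3
  4-0 → 4
  8-2 → 6
  0-C → 4 (borrow)
  0-E-1 → 1 (borrow)
  7-D-1 → 9 (borrow)
  7-2-1 → 4
  2-D → 5 (borrow)
  1-0-1 → 0

0x54914643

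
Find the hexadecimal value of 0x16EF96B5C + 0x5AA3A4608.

0x71933B164

Add column by column in base 16, right to left:
  C+8 = 4 carry 1
  5+0+1 = 6
  B+6 = 1 carry 1
  6+4+1 = B
  9+A = 3 carry 1
  F+3+1 = 3 carry 1
  E+A+1 = 9 carry 1
  6+A+1 = 1 carry 1
  1+5+1 = 7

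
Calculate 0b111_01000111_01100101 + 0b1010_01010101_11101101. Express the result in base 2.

0b100011001110101010010

Add column by column in base 2, right to left:
  1+1 = 0 carry 1
  0+0+1 = 1
  1+1 = 0 carry 1
  0+1+1 = 0 carry 1
  0+0+1 = 1
  1+1 = 0 carry 1
  1+1+1 = 1 carry 1
  0+1+1 = 0 carry 1
  1+1+1 = 1 carry 1
  1+0+1 = 0 carry 1
  1+1+1 = 1 carry 1
  0+0+1 = 1
  0+1 = 1
  0+0 = 0
  1+1 = 0 carry 1
  0+0+1 = 1
  1+0 = 1
  1+1 = 0 carry 1
  1+0+1 = 0 carry 1
  0+1+1 = 0 carry 1
  final carry 1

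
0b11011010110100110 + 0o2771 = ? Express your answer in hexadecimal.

0b11011010110100110 = 0x1b5a6 in hexadecimal.
0o2771 = 0x5f9 in hexadecimal.
Add column by column in base 16, right to left:
  6+9 = f
  a+f = 9 carry 1
  5+5+1 = b
  b+0 = b
  1+0 = 1

0x1bb9f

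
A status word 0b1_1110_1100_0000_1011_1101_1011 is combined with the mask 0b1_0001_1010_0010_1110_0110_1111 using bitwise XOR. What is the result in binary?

XOR bit by bit (1 where the bits differ):
  1111011000000101111011011
^ 1000110100010111001101111
= 0111101100010010110110100

0b0111101100010010110110100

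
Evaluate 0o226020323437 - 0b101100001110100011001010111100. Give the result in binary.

0b10010000100000001110111010001100011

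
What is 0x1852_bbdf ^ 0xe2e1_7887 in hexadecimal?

XOR each hex digit independently (no carries):
  1^e=f, 8^2=a, 5^e=b, 2^1=3, b^7=c, b^8=3, d^8=5, f^7=8

0xfab3c358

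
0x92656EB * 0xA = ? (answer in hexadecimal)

Multiply each base-16 digit by 10, carrying:
  B×10 = 110 → write E carry 6
  E×10+6 = 146 → write 2 carry 9
  6×10+9 = 69 → write 5 carry 4
  5×10+4 = 54 → write 6 carry 3
  6×10+3 = 63 → write F carry 3
  2×10+3 = 23 → write 7 carry 1
  9×10+1 = 91 → write B carry 5
  remaining carry: 5

0x5B7F652E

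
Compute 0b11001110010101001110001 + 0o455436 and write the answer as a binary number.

0b11010011000010110001111

0o455436 = 0b100101101100011110 in binary.
Add column by column in base 2, right to left:
  1+0 = 1
  0+1 = 1
  0+1 = 1
  0+1 = 1
  1+1 = 0 carry 1
  1+0+1 = 0 carry 1
  1+0+1 = 0 carry 1
  0+0+1 = 1
  0+1 = 1
  1+1 = 0 carry 1
  0+0+1 = 1
  1+1 = 0 carry 1
  0+1+1 = 0 carry 1
  1+0+1 = 0 carry 1
  0+1+1 = 0 carry 1
  0+0+1 = 1
  1+0 = 1
  1+1 = 0 carry 1
  1+0+1 = 0 carry 1
  0+0+1 = 1
  0+0 = 0
  1+0 = 1
  1+0 = 1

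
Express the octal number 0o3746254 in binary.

0b11111100110010101100

Each octal digit is 3 bits: 3=011 7=111 4=100 6=110 2=010 5=101 4=100.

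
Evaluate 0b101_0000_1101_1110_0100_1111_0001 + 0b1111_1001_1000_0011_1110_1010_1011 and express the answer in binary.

0b10100101001100010001110011100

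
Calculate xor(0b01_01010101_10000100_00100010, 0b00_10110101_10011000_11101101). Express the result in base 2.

XOR bit by bit (1 where the bits differ):
  01010101011000010000100010
^ 00101101011001100011101101
= 01111000000001110011001111

0b01111000000001110011001111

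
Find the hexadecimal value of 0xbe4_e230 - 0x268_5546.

0x97c8cea

Subtract column by column in base 16:
  0-6 → a (borrow)
  3-4-1 → e (borrow)
  2-5-1 → c (borrow)
  e-5-1 → 8
  4-8 → c (borrow)
  e-6-1 → 7
  b-2 → 9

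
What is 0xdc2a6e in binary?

Expand each hex digit to 4 bits: d=1101 c=1100 2=0010 a=1010 6=0110 e=1110.

0b110111000010101001101110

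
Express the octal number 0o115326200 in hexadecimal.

Each octal digit is 3 bits: 1=001 1=001 5=101 3=011 2=010 6=110 2=010 0=000 0=000.
Group the bits into nibbles: 0001 0011 0101 1010 1100 1000 0000 → 135AC80.

0x135AC80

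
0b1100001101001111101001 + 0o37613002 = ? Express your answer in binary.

0b101011111110100111101011

0o37613002 = 0b11111110001011000000010 in binary.
Add column by column in base 2, right to left:
  1+0 = 1
  0+1 = 1
  0+0 = 0
  1+0 = 1
  0+0 = 0
  1+0 = 1
  1+0 = 1
  1+0 = 1
  1+0 = 1
  1+1 = 0 carry 1
  0+1+1 = 0 carry 1
  0+0+1 = 1
  1+1 = 0 carry 1
  0+0+1 = 1
  1+0 = 1
  1+0 = 1
  0+1 = 1
  0+1 = 1
  0+1 = 1
  0+1 = 1
  1+1 = 0 carry 1
  1+1+1 = 1 carry 1
  0+1+1 = 0 carry 1
  final carry 1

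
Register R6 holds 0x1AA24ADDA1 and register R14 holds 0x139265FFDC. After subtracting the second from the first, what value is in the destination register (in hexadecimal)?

0x70FE4DDC5

Subtract column by column in base 16:
  1-C → 5 (borrow)
  A-D-1 → C (borrow)
  D-F-1 → D (borrow)
  D-F-1 → D (borrow)
  A-5-1 → 4
  4-6 → E (borrow)
  2-2-1 → F (borrow)
  A-9-1 → 0
  A-3 → 7
  1-1 → 0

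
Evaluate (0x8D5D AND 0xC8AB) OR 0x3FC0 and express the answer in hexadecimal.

0xBFC9

0x8D5D AND 0xC8AB = 0x8809.
Then OR with 0x3FC0.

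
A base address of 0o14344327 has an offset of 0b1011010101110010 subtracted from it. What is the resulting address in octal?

0o14211545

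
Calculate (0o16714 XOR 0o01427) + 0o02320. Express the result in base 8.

First 0o16714 XOR 0o01427 = 0o17333.
Add column by column in base 8, right to left:
  3+0 = 3
  3+2 = 5
  3+3 = 6
  7+2 = 1 carry 1
  1+0+1 = 2

0o21653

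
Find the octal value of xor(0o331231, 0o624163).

0o515352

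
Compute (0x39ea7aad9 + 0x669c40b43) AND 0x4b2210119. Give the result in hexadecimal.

0x210018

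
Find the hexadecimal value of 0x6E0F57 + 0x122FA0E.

0x1910965

Add column by column in base 16, right to left:
  7+E = 5 carry 1
  5+0+1 = 6
  F+A = 9 carry 1
  0+F+1 = 0 carry 1
  E+2+1 = 1 carry 1
  6+2+1 = 9
  0+1 = 1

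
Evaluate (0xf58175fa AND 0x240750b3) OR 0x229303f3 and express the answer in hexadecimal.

0xf58175fa AND 0x240750b3 = 0x240150b2.
Then OR with 0x229303f3.

0x269353f3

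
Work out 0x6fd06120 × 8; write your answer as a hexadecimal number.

0x37e830900

Multiply each base-16 digit by 8, carrying:
  0×8 = 0 → write 0
  2×8 = 16 → write 0 carry 1
  1×8+1 = 9 → write 9
  6×8 = 48 → write 0 carry 3
  0×8+3 = 3 → write 3
  d×8 = 104 → write 8 carry 6
  f×8+6 = 126 → write e carry 7
  6×8+7 = 55 → write 7 carry 3
  remaining carry: 3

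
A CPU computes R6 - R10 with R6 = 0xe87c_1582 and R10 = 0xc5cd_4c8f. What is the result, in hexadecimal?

0x22aec8f3

Subtract column by column in base 16:
  2-f → 3 (borrow)
  8-8-1 → f (borrow)
  5-c-1 → 8 (borrow)
  1-4-1 → c (borrow)
  c-d-1 → e (borrow)
  7-c-1 → a (borrow)
  8-5-1 → 2
  e-c → 2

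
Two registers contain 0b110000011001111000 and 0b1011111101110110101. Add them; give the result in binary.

0b10010000001000101101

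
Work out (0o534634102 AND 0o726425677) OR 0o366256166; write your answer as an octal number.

0o766676166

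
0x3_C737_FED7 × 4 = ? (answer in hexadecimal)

0xF1CDFFB5C

Multiply each base-16 digit by 4, carrying:
  7×4 = 28 → write C carry 1
  D×4+1 = 53 → write 5 carry 3
  E×4+3 = 59 → write B carry 3
  F×4+3 = 63 → write F carry 3
  7×4+3 = 31 → write F carry 1
  3×4+1 = 13 → write D
  7×4 = 28 → write C carry 1
  C×4+1 = 49 → write 1 carry 3
  3×4+3 = 15 → write F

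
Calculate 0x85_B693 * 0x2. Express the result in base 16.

Multiply each base-16 digit by 2, carrying:
  3×2 = 6 → write 6
  9×2 = 18 → write 2 carry 1
  6×2+1 = 13 → write D
  B×2 = 22 → write 6 carry 1
  5×2+1 = 11 → write B
  8×2 = 16 → write 0 carry 1
  remaining carry: 1

0x10B6D26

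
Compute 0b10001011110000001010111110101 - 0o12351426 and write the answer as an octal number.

0o2123441337

0b10001011110000001010111110101 = 0o2136012765 in octal.
Subtract column by column in base 8:
  5-6 → 7 (borrow)
  6-2-1 → 3
  7-4 → 3
  2-1 → 1
  1-5 → 4 (borrow)
  0-3-1 → 4 (borrow)
  6-2-1 → 3
  3-1 → 2
  1-0 → 1
  2-0 → 2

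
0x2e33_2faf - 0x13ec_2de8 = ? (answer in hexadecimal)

Subtract column by column in base 16:
  f-8 → 7
  a-e → c (borrow)
  f-d-1 → 1
  2-2 → 0
  3-c → 7 (borrow)
  3-e-1 → 4 (borrow)
  e-3-1 → a
  2-1 → 1

0x1a4701c7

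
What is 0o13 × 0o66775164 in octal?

0o1134741374

Multiply each base-8 digit by 11, carrying:
  4×11 = 44 → write 4 carry 5
  6×11+5 = 71 → write 7 carry 8
  1×11+8 = 19 → write 3 carry 2
  5×11+2 = 57 → write 1 carry 7
  7×11+7 = 84 → write 4 carry 10
  7×11+10 = 87 → write 7 carry 10
  6×11+10 = 76 → write 4 carry 9
  6×11+9 = 75 → write 3 carry 9
  remaining carry: 11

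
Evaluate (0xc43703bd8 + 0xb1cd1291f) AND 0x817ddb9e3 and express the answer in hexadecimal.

0x4120e3

Add column by column in base 16, right to left:
  8+f = 7 carry 1
  d+1+1 = f
  b+9 = 4 carry 1
  3+2+1 = 6
  0+1 = 1
  7+d = 4 carry 1
  3+c+1 = 0 carry 1
  4+1+1 = 6
  c+b = 7 carry 1
  final carry 1
Sum = 0x17604164f7; now AND with 0x817ddb9e3:
  1&0=0, 7&8=0, 6&1=0, 0&7=0, 4&d=4, 1&d=1, 6&b=2, 4&9=0, f&e=e, 7&3=3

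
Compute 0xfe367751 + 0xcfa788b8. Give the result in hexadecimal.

0x1cdde0009

Add column by column in base 16, right to left:
  1+8 = 9
  5+b = 0 carry 1
  7+8+1 = 0 carry 1
  7+8+1 = 0 carry 1
  6+7+1 = e
  3+a = d
  e+f = d carry 1
  f+c+1 = c carry 1
  final carry 1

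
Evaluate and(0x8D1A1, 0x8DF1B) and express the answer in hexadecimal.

0x8D101

AND each hex digit independently (no carries):
  8&8=8, D&D=D, 1&F=1, A&1=0, 1&B=1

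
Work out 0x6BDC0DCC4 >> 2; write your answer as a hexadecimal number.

0x1AF703731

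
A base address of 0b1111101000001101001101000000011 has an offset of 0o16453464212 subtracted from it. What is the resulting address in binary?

0b1000010110000011000101111001

0o16453464212 = 0b1110100101011100110100010001010 in binary.
Subtract column by column in base 2:
  1-0 → 1
  1-1 → 0
  0-0 → 0
  0-1 → 1 (borrow)
  0-0-1 → 1 (borrow)
  0-0-1 → 1 (borrow)
  0-0-1 → 1 (borrow)
  0-1-1 → 0 (borrow)
  0-0-1 → 1 (borrow)
  1-0-1 → 0
  0-0 → 0
  1-1 → 0
  1-0 → 1
  0-1 → 1 (borrow)
  0-1-1 → 0 (borrow)
  1-0-1 → 0
  0-0 → 0
  1-1 → 0
  1-1 → 0
  0-1 → 1 (borrow)
  0-0-1 → 1 (borrow)
  0-1-1 → 0 (borrow)
  0-0-1 → 1 (borrow)
  0-1-1 → 0 (borrow)
  1-0-1 → 0
  0-0 → 0
  1-1 → 0
  1-0 → 1
  1-1 → 0
  1-1 → 0
  1-1 → 0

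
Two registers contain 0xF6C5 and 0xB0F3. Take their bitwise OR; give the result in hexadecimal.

0xF6F7

OR each hex digit independently (no carries):
  F|B=F, 6|0=6, C|F=F, 5|3=7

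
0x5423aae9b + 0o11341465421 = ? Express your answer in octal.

0o261560214654

0x5423aae9b = 0o250216527233 in octal.
Add column by column in base 8, right to left:
  3+1 = 4
  3+2 = 5
  2+4 = 6
  7+5 = 4 carry 1
  2+6+1 = 1 carry 1
  5+4+1 = 2 carry 1
  6+1+1 = 0 carry 1
  1+4+1 = 6
  2+3 = 5
  0+1 = 1
  5+1 = 6
  2+0 = 2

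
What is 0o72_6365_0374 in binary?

0b111010110011110101000011111100

Each octal digit is 3 bits: 7=111 2=010 6=110 3=011 6=110 5=101 0=000 3=011 7=111 4=100.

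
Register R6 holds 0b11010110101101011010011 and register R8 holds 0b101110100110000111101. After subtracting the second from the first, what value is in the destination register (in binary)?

0b10101000000111010010110

Subtract column by column in base 2:
  1-1 → 0
  1-0 → 1
  0-1 → 1 (borrow)
  0-1-1 → 0 (borrow)
  1-1-1 → 1 (borrow)
  0-1-1 → 0 (borrow)
  1-0-1 → 0
  1-0 → 1
  0-0 → 0
  1-0 → 1
  0-1 → 1 (borrow)
  1-1-1 → 1 (borrow)
  1-0-1 → 0
  0-0 → 0
  1-1 → 0
  0-0 → 0
  1-1 → 0
  1-1 → 0
  0-1 → 1 (borrow)
  1-0-1 → 0
  0-1 → 1 (borrow)
  1-0-1 → 0
  1-0 → 1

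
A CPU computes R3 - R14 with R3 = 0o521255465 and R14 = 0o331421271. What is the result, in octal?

0o167634174

Subtract column by column in base 8:
  5-1 → 4
  6-7 → 7 (borrow)
  4-2-1 → 1
  5-1 → 4
  5-2 → 3
  2-4 → 6 (borrow)
  1-1-1 → 7 (borrow)
  2-3-1 → 6 (borrow)
  5-3-1 → 1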